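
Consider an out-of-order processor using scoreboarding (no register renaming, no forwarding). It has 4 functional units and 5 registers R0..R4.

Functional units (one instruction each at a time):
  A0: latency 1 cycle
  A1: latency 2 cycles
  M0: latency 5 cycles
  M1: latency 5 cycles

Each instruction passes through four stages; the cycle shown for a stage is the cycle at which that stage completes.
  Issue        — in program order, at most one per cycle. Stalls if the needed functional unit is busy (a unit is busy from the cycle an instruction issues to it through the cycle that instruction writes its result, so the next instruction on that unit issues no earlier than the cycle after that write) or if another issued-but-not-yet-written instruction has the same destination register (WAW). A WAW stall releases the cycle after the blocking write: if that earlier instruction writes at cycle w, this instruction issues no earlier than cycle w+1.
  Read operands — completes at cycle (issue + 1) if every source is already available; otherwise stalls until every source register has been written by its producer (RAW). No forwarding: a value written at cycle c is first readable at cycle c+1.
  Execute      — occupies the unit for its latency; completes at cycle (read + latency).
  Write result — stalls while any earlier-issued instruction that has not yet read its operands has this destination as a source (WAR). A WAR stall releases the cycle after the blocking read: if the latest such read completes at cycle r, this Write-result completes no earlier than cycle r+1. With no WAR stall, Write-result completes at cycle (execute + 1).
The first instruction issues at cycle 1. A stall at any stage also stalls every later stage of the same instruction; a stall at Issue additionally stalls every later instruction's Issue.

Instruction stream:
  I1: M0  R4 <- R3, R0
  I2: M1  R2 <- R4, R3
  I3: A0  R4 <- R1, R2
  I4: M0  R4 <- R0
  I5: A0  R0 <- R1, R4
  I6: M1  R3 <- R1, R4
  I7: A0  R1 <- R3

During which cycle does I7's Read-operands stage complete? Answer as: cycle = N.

cycle = 34

cycle 1: I1→M0
cycle 2: I1 RO · I2→M1
cycle 7: I1 EX
cycle 8: I1 WR R4
cycle 9: I2 RO · I3→A0
cycle 14: I2 EX
cycle 15: I2 WR R2
cycle 16: I3 RO
cycle 17: I3 EX
cycle 18: I3 WR R4
cycle 19: I4→M0
cycle 20: I4 RO · I5→A0
cycle 21: I6→M1
cycle 25: I4 EX
cycle 26: I4 WR R4
cycle 27: I5 RO · I6 RO
cycle 28: I5 EX
cycle 29: I5 WR R0
cycle 30: I7→A0
cycle 32: I6 EX
cycle 33: I6 WR R3
cycle 34: I7 RO
cycle 35: I7 EX
cycle 36: I7 WR R1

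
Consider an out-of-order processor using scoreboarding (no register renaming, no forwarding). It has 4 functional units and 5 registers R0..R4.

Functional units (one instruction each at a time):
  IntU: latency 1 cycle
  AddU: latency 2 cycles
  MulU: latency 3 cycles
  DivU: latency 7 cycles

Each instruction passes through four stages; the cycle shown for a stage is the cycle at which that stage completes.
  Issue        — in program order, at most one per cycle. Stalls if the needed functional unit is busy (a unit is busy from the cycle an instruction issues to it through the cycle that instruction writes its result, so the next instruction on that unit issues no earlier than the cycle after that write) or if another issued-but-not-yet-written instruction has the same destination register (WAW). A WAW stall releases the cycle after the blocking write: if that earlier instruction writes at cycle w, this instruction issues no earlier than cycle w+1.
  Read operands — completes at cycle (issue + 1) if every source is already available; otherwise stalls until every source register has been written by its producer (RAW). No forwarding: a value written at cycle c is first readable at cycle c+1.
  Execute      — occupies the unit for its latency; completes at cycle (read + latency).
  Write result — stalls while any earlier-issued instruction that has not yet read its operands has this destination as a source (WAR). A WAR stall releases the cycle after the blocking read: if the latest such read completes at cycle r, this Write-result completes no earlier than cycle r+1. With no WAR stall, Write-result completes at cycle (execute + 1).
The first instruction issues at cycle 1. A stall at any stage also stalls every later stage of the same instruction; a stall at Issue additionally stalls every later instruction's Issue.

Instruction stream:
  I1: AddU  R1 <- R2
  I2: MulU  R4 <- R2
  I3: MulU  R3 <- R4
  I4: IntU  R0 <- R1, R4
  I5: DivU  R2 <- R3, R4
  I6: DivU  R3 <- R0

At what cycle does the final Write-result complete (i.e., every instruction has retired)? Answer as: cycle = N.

[I1] 1/2/4/5
[I2] 2/3/6/7
[I3] 8/9/12/13  (struct: MulU busy until I2 writes@7)
[I4] 9/10/11/12
[I5] 10/14/21/22  (RAW R3: wait I3 write@13)
[I6] 23/24/31/32  (struct: DivU busy until I5 writes@22)

cycle = 32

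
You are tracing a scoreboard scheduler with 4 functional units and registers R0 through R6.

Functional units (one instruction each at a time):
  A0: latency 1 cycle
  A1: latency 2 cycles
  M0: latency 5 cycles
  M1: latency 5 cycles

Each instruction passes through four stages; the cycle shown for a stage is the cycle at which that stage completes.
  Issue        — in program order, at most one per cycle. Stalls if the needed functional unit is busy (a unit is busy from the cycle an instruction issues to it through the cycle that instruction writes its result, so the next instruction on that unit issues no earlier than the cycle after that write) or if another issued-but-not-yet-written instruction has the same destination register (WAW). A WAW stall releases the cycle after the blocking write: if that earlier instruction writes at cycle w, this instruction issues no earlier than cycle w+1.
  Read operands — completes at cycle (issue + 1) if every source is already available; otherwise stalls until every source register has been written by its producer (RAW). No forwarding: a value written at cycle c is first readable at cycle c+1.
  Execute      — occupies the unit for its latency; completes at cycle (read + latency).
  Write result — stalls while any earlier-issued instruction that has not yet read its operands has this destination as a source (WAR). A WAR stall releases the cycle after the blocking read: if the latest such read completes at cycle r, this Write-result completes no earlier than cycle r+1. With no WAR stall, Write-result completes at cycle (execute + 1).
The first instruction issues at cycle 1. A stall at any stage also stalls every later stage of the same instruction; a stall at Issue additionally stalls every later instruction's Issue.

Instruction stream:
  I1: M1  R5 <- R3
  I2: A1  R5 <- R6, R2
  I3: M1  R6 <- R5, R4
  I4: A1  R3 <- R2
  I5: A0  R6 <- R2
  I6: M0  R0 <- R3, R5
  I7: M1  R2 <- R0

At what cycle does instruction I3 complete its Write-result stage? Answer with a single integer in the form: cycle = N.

cycle = 20

1) issue 1, read 2, done 7, write 8
2) issue 9, read 10, done 12, write 13  <WAW R5: wait I1 write@8>
3) issue 10, read 14, done 19, write 20  <RAW R5: wait I2 write@13>
4) issue 14, read 15, done 17, write 18  <struct: A1 busy until I2 writes@13>
5) issue 21, read 22, done 23, write 24  <WAW R6: wait I3 write@20>
6) issue 22, read 23, done 28, write 29
7) issue 23, read 30, done 35, write 36  <RAW R0: wait I6 write@29>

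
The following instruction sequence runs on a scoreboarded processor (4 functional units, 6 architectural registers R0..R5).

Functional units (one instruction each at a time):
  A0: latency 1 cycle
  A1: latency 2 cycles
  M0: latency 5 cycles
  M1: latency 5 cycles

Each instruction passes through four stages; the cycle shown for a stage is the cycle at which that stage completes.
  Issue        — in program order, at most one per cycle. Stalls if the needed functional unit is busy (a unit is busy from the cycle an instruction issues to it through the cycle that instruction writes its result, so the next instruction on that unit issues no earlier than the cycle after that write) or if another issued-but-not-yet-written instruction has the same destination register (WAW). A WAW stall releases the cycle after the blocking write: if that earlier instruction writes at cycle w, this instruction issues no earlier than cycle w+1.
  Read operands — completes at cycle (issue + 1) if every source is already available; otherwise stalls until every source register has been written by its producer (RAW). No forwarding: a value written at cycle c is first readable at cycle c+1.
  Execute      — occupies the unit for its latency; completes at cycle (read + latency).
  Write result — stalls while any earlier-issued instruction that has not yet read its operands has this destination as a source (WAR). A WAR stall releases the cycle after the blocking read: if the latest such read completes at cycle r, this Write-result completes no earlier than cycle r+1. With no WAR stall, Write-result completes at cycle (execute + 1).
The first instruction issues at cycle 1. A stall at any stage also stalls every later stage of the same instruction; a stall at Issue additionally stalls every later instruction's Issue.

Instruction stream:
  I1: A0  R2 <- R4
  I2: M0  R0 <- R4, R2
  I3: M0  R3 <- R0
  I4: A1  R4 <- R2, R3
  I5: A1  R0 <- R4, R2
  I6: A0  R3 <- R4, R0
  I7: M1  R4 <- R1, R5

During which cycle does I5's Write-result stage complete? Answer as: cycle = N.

1) issue 1, read 2, done 3, write 4
2) issue 2, read 5, done 10, write 11  <RAW R2: wait I1 write@4>
3) issue 12, read 13, done 18, write 19  <struct: M0 busy until I2 writes@11>
4) issue 13, read 20, done 22, write 23  <RAW R3: wait I3 write@19>
5) issue 24, read 25, done 27, write 28  <struct: A1 busy until I4 writes@23>
6) issue 25, read 29, done 30, write 31  <RAW R0: wait I5 write@28>
7) issue 26, read 27, done 32, write 33

cycle = 28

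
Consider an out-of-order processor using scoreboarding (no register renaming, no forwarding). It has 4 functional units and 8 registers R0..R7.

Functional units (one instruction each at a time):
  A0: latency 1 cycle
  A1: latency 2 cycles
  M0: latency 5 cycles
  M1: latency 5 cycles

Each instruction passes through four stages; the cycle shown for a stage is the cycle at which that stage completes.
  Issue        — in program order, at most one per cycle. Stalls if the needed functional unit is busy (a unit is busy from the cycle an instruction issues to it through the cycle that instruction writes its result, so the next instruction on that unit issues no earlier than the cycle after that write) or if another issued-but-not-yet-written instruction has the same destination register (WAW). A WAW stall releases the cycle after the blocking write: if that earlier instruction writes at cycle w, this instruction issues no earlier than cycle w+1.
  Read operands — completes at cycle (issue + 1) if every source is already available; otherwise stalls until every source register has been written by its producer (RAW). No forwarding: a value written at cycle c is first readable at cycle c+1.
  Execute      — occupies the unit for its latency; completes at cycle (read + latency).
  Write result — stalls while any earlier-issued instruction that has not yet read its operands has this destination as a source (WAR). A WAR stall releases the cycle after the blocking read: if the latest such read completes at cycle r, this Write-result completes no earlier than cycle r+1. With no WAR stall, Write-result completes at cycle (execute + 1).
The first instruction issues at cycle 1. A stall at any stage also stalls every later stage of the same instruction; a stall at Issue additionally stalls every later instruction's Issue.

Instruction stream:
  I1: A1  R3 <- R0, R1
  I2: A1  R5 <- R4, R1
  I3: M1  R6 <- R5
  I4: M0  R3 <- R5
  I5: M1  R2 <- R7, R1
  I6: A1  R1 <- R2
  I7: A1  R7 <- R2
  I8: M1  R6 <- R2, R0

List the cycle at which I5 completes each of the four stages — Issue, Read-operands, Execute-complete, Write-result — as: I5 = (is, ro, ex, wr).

I5 = (18, 19, 24, 25)

t=1  I1 dispatched to A1
t=2  I1 operands ready
t=4  I1 complete
t=5  R3←I1
t=6  I2 dispatched to A1
t=7  I2 operands ready; I3 dispatched to M1
t=8  I4 dispatched to M0
t=9  I2 complete
t=10  R5←I2
t=11  I3 operands ready; I4 operands ready
t=16  I3 complete; I4 complete
t=17  R6←I3; R3←I4
t=18  I5 dispatched to M1
t=19  I5 operands ready; I6 dispatched to A1
t=24  I5 complete
t=25  R2←I5
t=26  I6 operands ready
t=28  I6 complete
t=29  R1←I6
t=30  I7 dispatched to A1
t=31  I7 operands ready; I8 dispatched to M1
t=32  I8 operands ready
t=33  I7 complete
t=34  R7←I7
t=37  I8 complete
t=38  R6←I8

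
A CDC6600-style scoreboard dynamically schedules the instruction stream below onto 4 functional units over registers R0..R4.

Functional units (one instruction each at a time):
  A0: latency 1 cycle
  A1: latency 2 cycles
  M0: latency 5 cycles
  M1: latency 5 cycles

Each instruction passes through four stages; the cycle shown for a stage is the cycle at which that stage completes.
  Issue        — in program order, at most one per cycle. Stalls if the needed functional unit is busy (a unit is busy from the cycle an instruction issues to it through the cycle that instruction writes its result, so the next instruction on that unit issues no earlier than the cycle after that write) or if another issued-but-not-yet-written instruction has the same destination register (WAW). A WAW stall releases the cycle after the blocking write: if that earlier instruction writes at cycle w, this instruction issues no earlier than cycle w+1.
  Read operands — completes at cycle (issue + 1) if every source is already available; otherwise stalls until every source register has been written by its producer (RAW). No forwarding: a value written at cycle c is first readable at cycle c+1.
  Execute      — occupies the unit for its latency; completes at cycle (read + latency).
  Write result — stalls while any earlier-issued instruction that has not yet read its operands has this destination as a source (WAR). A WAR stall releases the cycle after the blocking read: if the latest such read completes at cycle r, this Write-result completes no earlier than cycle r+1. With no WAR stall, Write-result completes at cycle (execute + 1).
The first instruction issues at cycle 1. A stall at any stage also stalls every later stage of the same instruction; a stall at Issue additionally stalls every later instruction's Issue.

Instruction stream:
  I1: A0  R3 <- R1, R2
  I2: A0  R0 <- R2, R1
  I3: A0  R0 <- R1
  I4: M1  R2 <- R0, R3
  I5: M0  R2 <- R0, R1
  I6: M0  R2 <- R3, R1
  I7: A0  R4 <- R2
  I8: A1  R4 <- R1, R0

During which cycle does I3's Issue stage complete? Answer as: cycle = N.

cycle = 9

c1: issue I1 (A0)
c2: I1 read-ops
c3: I1 finished on A0
c4: I1→R3
c5: issue I2 (A0)
c6: I2 read-ops
c7: I2 finished on A0
c8: I2→R0
c9: issue I3 (A0)
c10: I3 read-ops | issue I4 (M1)
c11: I3 finished on A0
c12: I3→R0
c13: I4 read-ops
c18: I4 finished on M1
c19: I4→R2
c20: issue I5 (M0)
c21: I5 read-ops
c26: I5 finished on M0
c27: I5→R2
c28: issue I6 (M0)
c29: I6 read-ops | issue I7 (A0)
c34: I6 finished on M0
c35: I6→R2
c36: I7 read-ops
c37: I7 finished on A0
c38: I7→R4
c39: issue I8 (A1)
c40: I8 read-ops
c42: I8 finished on A1
c43: I8→R4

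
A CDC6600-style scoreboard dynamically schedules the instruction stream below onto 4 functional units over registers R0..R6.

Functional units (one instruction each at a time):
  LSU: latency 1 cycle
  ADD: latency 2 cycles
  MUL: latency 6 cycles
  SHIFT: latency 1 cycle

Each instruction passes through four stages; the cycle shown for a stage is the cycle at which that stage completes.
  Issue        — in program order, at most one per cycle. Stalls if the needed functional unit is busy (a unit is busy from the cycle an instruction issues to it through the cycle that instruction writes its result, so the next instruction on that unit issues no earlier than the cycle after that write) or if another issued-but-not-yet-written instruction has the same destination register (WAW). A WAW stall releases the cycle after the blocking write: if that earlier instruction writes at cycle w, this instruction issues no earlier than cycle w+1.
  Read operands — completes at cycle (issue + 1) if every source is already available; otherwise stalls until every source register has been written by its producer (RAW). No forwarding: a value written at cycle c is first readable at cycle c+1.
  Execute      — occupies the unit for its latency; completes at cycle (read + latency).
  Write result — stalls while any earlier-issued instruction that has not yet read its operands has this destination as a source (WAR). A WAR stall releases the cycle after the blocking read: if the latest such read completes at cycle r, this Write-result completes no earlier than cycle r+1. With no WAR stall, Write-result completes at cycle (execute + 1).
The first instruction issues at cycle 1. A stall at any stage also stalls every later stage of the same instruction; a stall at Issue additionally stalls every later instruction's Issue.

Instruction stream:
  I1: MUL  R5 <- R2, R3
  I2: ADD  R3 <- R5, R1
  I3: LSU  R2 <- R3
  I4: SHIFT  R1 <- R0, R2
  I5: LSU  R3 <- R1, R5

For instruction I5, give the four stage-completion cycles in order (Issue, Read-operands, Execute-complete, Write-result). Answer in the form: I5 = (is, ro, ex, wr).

I5 = (17, 20, 21, 22)

t=1  I1→MUL
t=2  I1 RO | I2→ADD
t=3  I3→LSU
t=4  I4→SHIFT
t=8  I1 EX
t=9  I1 WR R5
t=10  I2 RO
t=12  I2 EX
t=13  I2 WR R3
t=14  I3 RO
t=15  I3 EX
t=16  I3 WR R2
t=17  I4 RO | I5→LSU
t=18  I4 EX
t=19  I4 WR R1
t=20  I5 RO
t=21  I5 EX
t=22  I5 WR R3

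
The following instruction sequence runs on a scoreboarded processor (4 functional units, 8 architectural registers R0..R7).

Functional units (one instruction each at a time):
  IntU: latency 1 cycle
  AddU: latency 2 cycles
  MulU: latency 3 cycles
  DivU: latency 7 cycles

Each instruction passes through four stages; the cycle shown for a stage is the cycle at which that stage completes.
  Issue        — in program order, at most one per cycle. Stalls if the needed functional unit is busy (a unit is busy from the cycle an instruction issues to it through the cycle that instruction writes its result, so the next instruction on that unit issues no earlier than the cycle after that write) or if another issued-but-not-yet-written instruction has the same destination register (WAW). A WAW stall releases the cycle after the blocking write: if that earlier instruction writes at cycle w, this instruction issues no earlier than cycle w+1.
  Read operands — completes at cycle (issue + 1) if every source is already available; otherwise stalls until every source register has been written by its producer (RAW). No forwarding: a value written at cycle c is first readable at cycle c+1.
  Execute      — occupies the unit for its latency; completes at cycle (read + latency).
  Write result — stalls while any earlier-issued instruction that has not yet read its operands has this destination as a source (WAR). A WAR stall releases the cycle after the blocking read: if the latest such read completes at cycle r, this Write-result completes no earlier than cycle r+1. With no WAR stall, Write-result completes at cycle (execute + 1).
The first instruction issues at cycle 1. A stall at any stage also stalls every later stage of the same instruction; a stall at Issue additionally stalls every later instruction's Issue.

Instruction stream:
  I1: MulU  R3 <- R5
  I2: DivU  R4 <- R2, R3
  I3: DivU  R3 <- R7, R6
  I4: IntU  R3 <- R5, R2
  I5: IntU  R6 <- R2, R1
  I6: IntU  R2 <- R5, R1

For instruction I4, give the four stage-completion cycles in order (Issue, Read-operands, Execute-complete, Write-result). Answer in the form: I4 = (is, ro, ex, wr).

I4 = (26, 27, 28, 29)

1) issue 1, read 2, done 5, write 6
2) issue 2, read 7, done 14, write 15  <RAW R3: wait I1 write@6>
3) issue 16, read 17, done 24, write 25  <struct: DivU busy until I2 writes@15>
4) issue 26, read 27, done 28, write 29  <WAW R3: wait I3 write@25>
5) issue 30, read 31, done 32, write 33  <struct: IntU busy until I4 writes@29>
6) issue 34, read 35, done 36, write 37  <struct: IntU busy until I5 writes@33>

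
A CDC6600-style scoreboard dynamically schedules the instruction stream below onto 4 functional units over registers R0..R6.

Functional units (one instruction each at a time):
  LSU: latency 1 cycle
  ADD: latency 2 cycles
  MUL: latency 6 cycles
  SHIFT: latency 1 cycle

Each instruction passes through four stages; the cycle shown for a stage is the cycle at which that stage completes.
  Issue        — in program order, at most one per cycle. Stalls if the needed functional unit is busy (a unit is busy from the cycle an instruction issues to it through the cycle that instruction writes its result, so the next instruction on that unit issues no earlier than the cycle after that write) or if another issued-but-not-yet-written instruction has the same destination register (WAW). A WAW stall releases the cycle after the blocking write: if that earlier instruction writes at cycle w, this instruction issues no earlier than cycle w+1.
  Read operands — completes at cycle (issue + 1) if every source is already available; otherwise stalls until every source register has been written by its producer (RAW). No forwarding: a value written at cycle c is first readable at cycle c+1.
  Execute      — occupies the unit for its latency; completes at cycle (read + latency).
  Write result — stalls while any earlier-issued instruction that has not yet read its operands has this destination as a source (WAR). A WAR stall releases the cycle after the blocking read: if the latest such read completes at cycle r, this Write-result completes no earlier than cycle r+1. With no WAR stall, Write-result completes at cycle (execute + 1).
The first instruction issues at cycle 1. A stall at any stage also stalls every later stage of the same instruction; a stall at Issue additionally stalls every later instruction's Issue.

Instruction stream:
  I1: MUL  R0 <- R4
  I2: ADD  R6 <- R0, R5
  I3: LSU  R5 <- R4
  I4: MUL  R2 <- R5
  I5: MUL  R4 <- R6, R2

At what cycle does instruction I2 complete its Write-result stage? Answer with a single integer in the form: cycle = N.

cycle = 13

t=1  I1→MUL
t=2  I1 RO; I2→ADD
t=3  I3→LSU
t=4  I3 RO
t=5  I3 EX
t=8  I1 EX
t=9  I1 WR R0
t=10  I2 RO; I4→MUL
t=11  I3 WR R5
t=12  I2 EX; I4 RO
t=13  I2 WR R6
t=18  I4 EX
t=19  I4 WR R2
t=20  I5→MUL
t=21  I5 RO
t=27  I5 EX
t=28  I5 WR R4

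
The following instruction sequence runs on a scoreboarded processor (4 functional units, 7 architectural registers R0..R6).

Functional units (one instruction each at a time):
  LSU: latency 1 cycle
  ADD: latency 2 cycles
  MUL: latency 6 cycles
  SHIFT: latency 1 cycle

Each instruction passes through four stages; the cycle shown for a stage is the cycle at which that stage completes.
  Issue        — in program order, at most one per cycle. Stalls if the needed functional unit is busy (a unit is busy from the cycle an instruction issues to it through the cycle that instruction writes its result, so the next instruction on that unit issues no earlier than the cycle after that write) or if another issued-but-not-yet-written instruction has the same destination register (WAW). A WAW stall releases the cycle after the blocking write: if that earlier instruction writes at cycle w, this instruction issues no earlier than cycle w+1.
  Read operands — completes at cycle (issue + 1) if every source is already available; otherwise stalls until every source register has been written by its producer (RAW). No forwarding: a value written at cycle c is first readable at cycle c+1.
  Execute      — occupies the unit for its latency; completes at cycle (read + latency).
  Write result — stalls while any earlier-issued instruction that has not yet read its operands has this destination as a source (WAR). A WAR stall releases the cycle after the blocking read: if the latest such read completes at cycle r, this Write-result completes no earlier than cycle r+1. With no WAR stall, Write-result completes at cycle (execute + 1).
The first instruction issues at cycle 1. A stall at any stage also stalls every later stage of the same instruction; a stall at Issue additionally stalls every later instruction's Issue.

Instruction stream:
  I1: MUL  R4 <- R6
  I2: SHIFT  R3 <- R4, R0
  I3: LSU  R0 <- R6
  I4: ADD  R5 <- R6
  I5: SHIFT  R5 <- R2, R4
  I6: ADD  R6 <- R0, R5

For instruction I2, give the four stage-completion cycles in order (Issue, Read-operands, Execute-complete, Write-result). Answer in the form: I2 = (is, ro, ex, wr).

I2 = (2, 10, 11, 12)

[1] I1 issues→MUL
[2] I1 reads; I2 issues→SHIFT
[3] I3 issues→LSU
[4] I3 reads; I4 issues→ADD
[5] I3 exec-done; I4 reads
[7] I4 exec-done
[8] I1 exec-done; I4 writes R5
[9] I1 writes R4
[10] I2 reads
[11] I2 exec-done; I3 writes R0
[12] I2 writes R3
[13] I5 issues→SHIFT
[14] I5 reads; I6 issues→ADD
[15] I5 exec-done
[16] I5 writes R5
[17] I6 reads
[19] I6 exec-done
[20] I6 writes R6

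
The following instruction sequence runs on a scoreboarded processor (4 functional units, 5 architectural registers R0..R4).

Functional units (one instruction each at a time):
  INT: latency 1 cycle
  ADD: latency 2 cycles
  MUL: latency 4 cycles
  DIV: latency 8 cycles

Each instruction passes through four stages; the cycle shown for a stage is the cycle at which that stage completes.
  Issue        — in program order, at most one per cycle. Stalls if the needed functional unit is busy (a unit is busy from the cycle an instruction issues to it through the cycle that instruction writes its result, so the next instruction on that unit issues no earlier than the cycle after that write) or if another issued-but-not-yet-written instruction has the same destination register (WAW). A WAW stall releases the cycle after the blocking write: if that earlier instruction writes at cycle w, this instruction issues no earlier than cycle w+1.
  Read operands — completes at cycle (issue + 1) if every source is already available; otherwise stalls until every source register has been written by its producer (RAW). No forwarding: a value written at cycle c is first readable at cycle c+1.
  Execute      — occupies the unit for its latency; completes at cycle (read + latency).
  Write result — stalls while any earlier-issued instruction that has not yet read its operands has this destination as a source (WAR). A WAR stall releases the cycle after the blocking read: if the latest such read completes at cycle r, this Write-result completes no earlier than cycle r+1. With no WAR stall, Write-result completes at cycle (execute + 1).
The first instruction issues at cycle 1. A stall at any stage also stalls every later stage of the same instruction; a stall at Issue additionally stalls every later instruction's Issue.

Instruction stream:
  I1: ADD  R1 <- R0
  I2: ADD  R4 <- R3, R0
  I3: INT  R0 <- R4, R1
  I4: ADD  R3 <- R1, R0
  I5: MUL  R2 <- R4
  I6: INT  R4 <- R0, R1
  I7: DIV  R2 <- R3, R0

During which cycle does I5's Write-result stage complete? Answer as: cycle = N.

cycle = 18

t=1  issue I1 (ADD)
t=2  I1 read-ops
t=4  I1 finished on ADD
t=5  I1→R1
t=6  issue I2 (ADD)
t=7  I2 read-ops, issue I3 (INT)
t=9  I2 finished on ADD
t=10  I2→R4
t=11  I3 read-ops, issue I4 (ADD)
t=12  I3 finished on INT, issue I5 (MUL)
t=13  I3→R0, I5 read-ops
t=14  I4 read-ops, issue I6 (INT)
t=15  I6 read-ops
t=16  I4 finished on ADD, I6 finished on INT
t=17  I4→R3, I5 finished on MUL, I6→R4
t=18  I5→R2
t=19  issue I7 (DIV)
t=20  I7 read-ops
t=28  I7 finished on DIV
t=29  I7→R2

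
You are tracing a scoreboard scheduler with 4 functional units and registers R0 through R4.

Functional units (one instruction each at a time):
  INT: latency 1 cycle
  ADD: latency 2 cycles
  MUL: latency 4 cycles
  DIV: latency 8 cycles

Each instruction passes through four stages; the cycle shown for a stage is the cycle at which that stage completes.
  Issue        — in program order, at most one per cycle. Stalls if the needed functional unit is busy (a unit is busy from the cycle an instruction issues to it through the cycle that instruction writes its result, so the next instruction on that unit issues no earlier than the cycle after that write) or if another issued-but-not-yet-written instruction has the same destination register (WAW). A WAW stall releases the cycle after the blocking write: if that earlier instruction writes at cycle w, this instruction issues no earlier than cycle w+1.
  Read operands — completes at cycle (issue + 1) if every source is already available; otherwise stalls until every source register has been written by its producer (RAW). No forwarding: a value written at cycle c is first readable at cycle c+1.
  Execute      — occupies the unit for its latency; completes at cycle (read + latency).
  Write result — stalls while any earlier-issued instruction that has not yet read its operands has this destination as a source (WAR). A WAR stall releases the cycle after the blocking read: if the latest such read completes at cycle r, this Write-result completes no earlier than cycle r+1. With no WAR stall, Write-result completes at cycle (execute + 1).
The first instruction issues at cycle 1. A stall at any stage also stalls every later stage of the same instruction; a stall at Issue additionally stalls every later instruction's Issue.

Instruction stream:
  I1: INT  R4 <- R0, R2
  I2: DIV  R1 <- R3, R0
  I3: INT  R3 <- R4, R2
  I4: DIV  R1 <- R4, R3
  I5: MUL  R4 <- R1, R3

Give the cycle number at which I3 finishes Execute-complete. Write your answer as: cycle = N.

cycle = 7

I1 -> (1, 2, 3, 4)
I2 -> (2, 3, 11, 12)
I3 -> (5, 6, 7, 8)  // struct: INT busy until I1 writes@4
I4 -> (13, 14, 22, 23)  // struct: DIV busy until I2 writes@12
I5 -> (14, 24, 28, 29)  // RAW R1: wait I4 write@23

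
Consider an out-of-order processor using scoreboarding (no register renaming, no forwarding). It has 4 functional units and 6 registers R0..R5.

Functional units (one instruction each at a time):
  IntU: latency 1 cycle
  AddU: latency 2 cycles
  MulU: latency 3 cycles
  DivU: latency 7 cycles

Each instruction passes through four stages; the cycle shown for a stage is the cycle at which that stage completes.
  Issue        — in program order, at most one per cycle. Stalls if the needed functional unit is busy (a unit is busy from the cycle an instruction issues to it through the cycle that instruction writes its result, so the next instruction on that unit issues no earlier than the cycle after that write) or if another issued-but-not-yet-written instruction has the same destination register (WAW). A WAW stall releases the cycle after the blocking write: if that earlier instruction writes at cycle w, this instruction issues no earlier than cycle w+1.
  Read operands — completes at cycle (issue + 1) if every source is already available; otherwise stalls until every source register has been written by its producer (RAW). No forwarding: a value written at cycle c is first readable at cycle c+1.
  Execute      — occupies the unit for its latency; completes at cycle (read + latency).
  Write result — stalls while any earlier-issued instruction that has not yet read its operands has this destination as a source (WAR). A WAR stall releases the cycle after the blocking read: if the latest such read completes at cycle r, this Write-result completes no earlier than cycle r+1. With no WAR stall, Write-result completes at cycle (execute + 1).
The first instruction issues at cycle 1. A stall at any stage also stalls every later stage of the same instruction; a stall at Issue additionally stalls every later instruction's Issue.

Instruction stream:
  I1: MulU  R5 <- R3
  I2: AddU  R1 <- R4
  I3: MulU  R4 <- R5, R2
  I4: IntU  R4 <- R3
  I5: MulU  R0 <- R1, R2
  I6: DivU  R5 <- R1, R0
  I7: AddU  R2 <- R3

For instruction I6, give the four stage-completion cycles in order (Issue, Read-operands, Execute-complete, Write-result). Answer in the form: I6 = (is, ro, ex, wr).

I6 = (15, 20, 27, 28)

[1] I1 issues→MulU
[2] I1 reads; I2 issues→AddU
[3] I2 reads
[5] I1 exec-done; I2 exec-done
[6] I1 writes R5; I2 writes R1
[7] I3 issues→MulU
[8] I3 reads
[11] I3 exec-done
[12] I3 writes R4
[13] I4 issues→IntU
[14] I4 reads; I5 issues→MulU
[15] I4 exec-done; I5 reads; I6 issues→DivU
[16] I4 writes R4; I7 issues→AddU
[17] I7 reads
[18] I5 exec-done
[19] I5 writes R0; I7 exec-done
[20] I6 reads; I7 writes R2
[27] I6 exec-done
[28] I6 writes R5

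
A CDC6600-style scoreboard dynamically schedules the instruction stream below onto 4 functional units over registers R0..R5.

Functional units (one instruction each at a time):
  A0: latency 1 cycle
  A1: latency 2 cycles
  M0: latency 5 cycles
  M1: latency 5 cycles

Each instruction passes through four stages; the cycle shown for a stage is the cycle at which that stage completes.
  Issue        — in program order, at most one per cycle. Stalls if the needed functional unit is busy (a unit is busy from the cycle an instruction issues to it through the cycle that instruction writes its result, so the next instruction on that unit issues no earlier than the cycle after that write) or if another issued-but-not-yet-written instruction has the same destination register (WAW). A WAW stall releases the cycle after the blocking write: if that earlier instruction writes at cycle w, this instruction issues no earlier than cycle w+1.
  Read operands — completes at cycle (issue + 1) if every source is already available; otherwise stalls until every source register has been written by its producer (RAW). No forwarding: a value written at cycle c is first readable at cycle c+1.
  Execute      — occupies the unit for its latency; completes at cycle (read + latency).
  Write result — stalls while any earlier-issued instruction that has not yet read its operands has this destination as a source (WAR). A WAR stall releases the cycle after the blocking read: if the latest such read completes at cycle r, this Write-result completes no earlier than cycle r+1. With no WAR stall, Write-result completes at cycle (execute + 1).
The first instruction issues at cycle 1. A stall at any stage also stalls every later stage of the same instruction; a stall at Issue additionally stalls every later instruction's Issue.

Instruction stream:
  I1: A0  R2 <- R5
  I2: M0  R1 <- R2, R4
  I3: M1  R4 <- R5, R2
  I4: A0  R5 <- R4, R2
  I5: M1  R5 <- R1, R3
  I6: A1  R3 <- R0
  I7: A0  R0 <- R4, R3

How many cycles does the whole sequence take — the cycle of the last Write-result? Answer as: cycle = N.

cycle = 23

[I1] 1/2/3/4
[I2] 2/5/10/11  (RAW R2: wait I1 write@4)
[I3] 3/5/10/11  (RAW R2: wait I1 write@4)
[I4] 5/12/13/14  (struct: A0 busy until I1 writes@4; RAW R4: wait I3 write@11)
[I5] 15/16/21/22  (WAW R5: wait I4 write@14)
[I6] 16/17/19/20
[I7] 17/21/22/23  (RAW R3: wait I6 write@20)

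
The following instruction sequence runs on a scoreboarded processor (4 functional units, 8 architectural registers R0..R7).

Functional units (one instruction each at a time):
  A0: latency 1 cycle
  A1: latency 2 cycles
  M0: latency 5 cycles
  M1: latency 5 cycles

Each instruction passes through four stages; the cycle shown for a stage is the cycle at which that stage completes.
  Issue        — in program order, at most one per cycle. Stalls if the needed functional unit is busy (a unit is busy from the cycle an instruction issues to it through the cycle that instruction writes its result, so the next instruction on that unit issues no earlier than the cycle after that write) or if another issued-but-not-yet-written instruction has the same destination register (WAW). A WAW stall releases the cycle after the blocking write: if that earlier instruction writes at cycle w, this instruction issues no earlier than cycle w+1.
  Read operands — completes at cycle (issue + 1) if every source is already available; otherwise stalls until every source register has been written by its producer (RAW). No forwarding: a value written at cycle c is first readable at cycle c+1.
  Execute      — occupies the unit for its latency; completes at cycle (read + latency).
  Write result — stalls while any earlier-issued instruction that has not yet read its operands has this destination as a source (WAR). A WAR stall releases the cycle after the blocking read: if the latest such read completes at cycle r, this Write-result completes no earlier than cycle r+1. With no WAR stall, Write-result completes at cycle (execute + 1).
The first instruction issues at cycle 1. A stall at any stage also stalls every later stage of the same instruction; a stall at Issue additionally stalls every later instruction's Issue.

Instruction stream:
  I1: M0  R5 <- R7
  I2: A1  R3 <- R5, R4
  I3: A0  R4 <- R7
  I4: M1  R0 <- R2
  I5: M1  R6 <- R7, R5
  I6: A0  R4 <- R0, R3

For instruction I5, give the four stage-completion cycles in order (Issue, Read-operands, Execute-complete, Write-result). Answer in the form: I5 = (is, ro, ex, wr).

cycle 1: I1 issues→M0
cycle 2: I1 reads · I2 issues→A1
cycle 3: I3 issues→A0
cycle 4: I3 reads · I4 issues→M1
cycle 5: I3 exec-done · I4 reads
cycle 7: I1 exec-done
cycle 8: I1 writes R5
cycle 9: I2 reads
cycle 10: I3 writes R4 · I4 exec-done
cycle 11: I2 exec-done · I4 writes R0
cycle 12: I2 writes R3 · I5 issues→M1
cycle 13: I5 reads · I6 issues→A0
cycle 14: I6 reads
cycle 15: I6 exec-done
cycle 16: I6 writes R4
cycle 18: I5 exec-done
cycle 19: I5 writes R6

I5 = (12, 13, 18, 19)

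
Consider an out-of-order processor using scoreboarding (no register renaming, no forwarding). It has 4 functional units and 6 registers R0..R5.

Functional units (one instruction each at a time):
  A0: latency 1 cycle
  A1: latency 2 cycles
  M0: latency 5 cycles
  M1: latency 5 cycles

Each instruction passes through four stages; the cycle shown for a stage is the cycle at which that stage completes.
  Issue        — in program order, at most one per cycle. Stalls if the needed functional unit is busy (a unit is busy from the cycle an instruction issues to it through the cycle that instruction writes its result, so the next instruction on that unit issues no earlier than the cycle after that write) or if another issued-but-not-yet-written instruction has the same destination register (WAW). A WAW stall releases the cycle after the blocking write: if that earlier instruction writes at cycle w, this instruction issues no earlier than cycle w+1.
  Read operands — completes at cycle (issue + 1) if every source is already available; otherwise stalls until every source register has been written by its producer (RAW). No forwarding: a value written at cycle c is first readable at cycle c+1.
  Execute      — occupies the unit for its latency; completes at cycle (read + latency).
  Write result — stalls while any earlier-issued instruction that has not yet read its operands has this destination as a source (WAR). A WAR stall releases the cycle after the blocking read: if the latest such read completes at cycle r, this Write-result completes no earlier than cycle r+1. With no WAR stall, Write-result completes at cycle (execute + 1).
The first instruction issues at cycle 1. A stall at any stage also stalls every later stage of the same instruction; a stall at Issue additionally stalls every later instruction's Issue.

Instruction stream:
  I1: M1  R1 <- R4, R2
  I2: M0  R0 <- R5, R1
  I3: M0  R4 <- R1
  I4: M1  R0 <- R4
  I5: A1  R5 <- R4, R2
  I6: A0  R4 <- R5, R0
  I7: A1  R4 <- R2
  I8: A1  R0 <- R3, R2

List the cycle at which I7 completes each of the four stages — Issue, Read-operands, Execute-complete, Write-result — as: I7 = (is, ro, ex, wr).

I1: IS=1 RO=2 EX=7 WR=8
I2: IS=2 RO=9 EX=14 WR=15  [RAW R1: wait I1 write@8]
I3: IS=16 RO=17 EX=22 WR=23  [struct: M0 busy until I2 writes@15]
I4: IS=17 RO=24 EX=29 WR=30  [RAW R4: wait I3 write@23]
I5: IS=18 RO=24 EX=26 WR=27  [RAW R4: wait I3 write@23]
I6: IS=24 RO=31 EX=32 WR=33  [WAW R4: wait I3 write@23; RAW R0: wait I4 write@30]
I7: IS=34 RO=35 EX=37 WR=38  [WAW R4: wait I6 write@33]
I8: IS=39 RO=40 EX=42 WR=43  [struct: A1 busy until I7 writes@38]

I7 = (34, 35, 37, 38)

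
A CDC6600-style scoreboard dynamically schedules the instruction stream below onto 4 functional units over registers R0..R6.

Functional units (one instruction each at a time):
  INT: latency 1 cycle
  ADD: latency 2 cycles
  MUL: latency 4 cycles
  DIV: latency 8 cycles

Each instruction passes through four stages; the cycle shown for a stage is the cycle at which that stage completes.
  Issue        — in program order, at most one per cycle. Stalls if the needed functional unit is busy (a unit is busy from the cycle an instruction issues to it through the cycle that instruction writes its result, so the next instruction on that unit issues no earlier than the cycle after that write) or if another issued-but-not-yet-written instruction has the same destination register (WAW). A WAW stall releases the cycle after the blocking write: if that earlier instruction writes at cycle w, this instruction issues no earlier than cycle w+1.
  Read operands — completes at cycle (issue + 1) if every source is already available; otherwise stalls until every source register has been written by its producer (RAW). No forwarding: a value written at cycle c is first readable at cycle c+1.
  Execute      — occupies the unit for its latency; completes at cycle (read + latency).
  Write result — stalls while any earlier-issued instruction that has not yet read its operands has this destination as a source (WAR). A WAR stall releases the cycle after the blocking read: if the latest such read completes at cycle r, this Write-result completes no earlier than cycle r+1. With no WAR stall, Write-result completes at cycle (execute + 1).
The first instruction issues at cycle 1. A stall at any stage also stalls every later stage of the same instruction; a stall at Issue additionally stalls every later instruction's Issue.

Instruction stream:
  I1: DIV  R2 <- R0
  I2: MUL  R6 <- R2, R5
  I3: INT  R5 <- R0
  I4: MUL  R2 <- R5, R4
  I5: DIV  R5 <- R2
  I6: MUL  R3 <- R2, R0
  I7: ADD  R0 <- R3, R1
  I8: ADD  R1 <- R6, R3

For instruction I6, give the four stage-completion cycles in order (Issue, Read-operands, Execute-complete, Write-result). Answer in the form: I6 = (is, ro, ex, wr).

I6 = (25, 26, 30, 31)

1) issue 1, read 2, done 10, write 11
2) issue 2, read 12, done 16, write 17  <RAW R2: wait I1 write@11>
3) issue 3, read 4, done 5, write 13  <WAR R5: wait I2 read@12>
4) issue 18, read 19, done 23, write 24  <struct: MUL busy until I2 writes@17>
5) issue 19, read 25, done 33, write 34  <RAW R2: wait I4 write@24>
6) issue 25, read 26, done 30, write 31  <struct: MUL busy until I4 writes@24>
7) issue 26, read 32, done 34, write 35  <RAW R3: wait I6 write@31>
8) issue 36, read 37, done 39, write 40  <struct: ADD busy until I7 writes@35>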